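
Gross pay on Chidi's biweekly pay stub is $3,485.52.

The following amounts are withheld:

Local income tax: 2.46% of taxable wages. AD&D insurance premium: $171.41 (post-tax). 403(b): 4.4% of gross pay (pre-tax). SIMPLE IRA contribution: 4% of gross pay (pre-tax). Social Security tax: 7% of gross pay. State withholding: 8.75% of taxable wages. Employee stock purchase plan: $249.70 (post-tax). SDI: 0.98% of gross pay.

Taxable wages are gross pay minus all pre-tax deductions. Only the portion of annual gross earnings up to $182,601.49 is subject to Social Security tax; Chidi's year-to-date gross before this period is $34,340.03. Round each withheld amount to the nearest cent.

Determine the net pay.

$2,135.58

403(b): $3,485.52 × 0.044 = $153.36
SIMPLE IRA contribution: $3,485.52 × 0.04 = $139.42
Pre-tax total = $153.36 + $139.42 = $292.78
Taxable wages = $3,485.52 − $292.78 = $3,192.74
Local income tax: $3,192.74 × 0.0246 = $78.54
State withholding: $3,192.74 × 0.0875 = $279.36
SDI: $3,485.52 × 0.0098 = $34.16
Social Security tax: cap not yet reached, full $3,485.52 is subject → $3,485.52 × 0.07 = $243.99
AD&D insurance premium: $171.41
Employee stock purchase plan: $249.70
Total deductions = $153.36 + $139.42 + $78.54 + $279.36 + $34.16 + $243.99 + $171.41 + $249.70 = $1,349.94
Net pay = $3,485.52 − $1,349.94 = $2,135.58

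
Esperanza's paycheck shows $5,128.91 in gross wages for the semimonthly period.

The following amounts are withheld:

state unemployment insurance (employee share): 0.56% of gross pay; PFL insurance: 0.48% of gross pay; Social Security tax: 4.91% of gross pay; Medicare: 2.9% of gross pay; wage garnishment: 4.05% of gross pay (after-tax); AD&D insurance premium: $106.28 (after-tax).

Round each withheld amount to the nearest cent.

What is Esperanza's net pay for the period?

$4,361.00

Social Security tax: $5,128.91 × 0.0491 = $251.83
State unemployment insurance (employee share): $5,128.91 × 0.0056 = $28.72
PFL insurance: $5,128.91 × 0.0048 = $24.62
Medicare: $5,128.91 × 0.029 = $148.74
Wage garnishment: $5,128.91 × 0.0405 = $207.72
AD&D insurance premium: $106.28
Total deductions = $251.83 + $28.72 + $24.62 + $148.74 + $207.72 + $106.28 = $767.91
Net pay = $5,128.91 − $767.91 = $4,361.00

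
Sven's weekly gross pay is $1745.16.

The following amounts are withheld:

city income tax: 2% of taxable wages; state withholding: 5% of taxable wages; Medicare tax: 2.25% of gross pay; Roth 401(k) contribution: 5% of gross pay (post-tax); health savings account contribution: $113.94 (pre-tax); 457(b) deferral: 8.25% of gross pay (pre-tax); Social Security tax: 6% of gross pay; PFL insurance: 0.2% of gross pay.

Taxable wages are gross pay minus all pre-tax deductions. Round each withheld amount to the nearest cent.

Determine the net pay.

$1148.41

Health savings account contribution: $113.94
457(b) deferral: $1745.16 × 0.0825 = $143.98
Pre-tax total = $113.94 + $143.98 = $257.92
Taxable wages = $1745.16 − $257.92 = $1487.24
City income tax: $1487.24 × 0.02 = $29.74
State withholding: $1487.24 × 0.05 = $74.36
Medicare tax: $1745.16 × 0.0225 = $39.27
PFL insurance: $1745.16 × 0.002 = $3.49
Social Security tax: $1745.16 × 0.06 = $104.71
Roth 401(k) contribution: $1745.16 × 0.05 = $87.26
Total deductions = $113.94 + $143.98 + $29.74 + $74.36 + $39.27 + $3.49 + $104.71 + $87.26 = $596.75
Net pay = $1745.16 − $596.75 = $1148.41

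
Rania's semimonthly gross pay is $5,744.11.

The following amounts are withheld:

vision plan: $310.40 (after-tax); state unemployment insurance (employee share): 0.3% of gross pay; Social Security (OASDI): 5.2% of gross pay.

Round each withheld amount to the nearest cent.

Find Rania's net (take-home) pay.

State unemployment insurance (employee share): $5,744.11 × 0.003 = $17.23
Social Security (OASDI): $5,744.11 × 0.052 = $298.69
Vision plan: $310.40
Total deductions = $17.23 + $298.69 + $310.40 = $626.32
Net pay = $5,744.11 − $626.32 = $5,117.79

$5,117.79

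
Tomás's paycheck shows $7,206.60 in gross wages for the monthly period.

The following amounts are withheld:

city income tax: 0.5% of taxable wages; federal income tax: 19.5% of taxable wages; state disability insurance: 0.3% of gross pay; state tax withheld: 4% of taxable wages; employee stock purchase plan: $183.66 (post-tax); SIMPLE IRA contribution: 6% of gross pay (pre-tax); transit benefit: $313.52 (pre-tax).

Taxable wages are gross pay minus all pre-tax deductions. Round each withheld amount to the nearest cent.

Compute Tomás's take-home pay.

$4,704.84

Transit benefit: $313.52
SIMPLE IRA contribution: $7,206.60 × 0.06 = $432.40
Pre-tax total = $313.52 + $432.40 = $745.92
Taxable wages = $7,206.60 − $745.92 = $6,460.68
State tax withheld: $6,460.68 × 0.04 = $258.43
Federal income tax: $6,460.68 × 0.195 = $1,259.83
City income tax: $6,460.68 × 0.005 = $32.30
State disability insurance: $7,206.60 × 0.003 = $21.62
Employee stock purchase plan: $183.66
Total deductions = $313.52 + $432.40 + $258.43 + $1,259.83 + $32.30 + $21.62 + $183.66 = $2,501.76
Net pay = $7,206.60 − $2,501.76 = $4,704.84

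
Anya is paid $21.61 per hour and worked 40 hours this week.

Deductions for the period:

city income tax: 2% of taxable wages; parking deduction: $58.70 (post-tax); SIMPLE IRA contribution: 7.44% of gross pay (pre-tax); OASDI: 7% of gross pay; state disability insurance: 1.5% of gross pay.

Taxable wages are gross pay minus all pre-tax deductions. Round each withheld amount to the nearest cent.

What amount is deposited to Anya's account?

Gross pay: 40 × $21.61 = $864.40
SIMPLE IRA contribution: $864.40 × 0.0744 = $64.31
Taxable wages = $864.40 − $64.31 = $800.09
City income tax: $800.09 × 0.02 = $16.00
OASDI: $864.40 × 0.07 = $60.51
State disability insurance: $864.40 × 0.015 = $12.97
Parking deduction: $58.70
Total deductions = $64.31 + $16.00 + $60.51 + $12.97 + $58.70 = $212.49
Net pay = $864.40 − $212.49 = $651.91

$651.91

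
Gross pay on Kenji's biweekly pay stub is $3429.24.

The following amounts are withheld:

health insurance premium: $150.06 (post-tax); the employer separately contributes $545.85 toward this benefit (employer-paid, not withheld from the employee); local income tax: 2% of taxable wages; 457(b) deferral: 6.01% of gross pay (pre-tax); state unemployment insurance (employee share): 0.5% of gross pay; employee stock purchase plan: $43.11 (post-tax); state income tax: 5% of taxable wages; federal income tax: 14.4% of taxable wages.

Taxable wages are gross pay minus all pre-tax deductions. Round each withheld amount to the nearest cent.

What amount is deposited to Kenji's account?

$2323.07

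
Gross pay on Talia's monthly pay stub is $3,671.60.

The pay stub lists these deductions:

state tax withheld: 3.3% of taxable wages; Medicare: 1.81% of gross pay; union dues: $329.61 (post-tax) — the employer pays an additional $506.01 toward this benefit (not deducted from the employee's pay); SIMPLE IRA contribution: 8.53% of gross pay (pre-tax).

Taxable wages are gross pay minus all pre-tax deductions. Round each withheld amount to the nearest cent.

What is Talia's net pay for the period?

SIMPLE IRA contribution: $3,671.60 × 0.0853 = $313.19
Taxable wages = $3,671.60 − $313.19 = $3,358.41
State tax withheld: $3,358.41 × 0.033 = $110.83
Medicare: $3,671.60 × 0.0181 = $66.46
Union dues: $329.61
(Employer's $506.01 toward union dues is not withheld from the employee.)
Total deductions = $313.19 + $110.83 + $66.46 + $329.61 = $820.09
Net pay = $3,671.60 − $820.09 = $2,851.51

$2,851.51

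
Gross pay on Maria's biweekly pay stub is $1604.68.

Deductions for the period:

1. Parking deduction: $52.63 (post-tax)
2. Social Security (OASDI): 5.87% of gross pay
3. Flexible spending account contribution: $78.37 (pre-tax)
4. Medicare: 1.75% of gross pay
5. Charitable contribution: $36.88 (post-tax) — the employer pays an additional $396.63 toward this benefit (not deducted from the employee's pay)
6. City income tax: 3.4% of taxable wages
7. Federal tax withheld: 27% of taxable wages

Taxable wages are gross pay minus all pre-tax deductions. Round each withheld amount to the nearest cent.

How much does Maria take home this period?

Flexible spending account contribution: $78.37
Taxable wages = $1604.68 − $78.37 = $1526.31
City income tax: $1526.31 × 0.034 = $51.89
Federal tax withheld: $1526.31 × 0.27 = $412.10
Social Security (OASDI): $1604.68 × 0.0587 = $94.19
Medicare: $1604.68 × 0.0175 = $28.08
Parking deduction: $52.63
Charitable contribution: $36.88
(Employer's $396.63 toward charitable contribution is not withheld from the employee.)
Total deductions = $78.37 + $51.89 + $412.10 + $94.19 + $28.08 + $52.63 + $36.88 = $754.14
Net pay = $1604.68 − $754.14 = $850.54

$850.54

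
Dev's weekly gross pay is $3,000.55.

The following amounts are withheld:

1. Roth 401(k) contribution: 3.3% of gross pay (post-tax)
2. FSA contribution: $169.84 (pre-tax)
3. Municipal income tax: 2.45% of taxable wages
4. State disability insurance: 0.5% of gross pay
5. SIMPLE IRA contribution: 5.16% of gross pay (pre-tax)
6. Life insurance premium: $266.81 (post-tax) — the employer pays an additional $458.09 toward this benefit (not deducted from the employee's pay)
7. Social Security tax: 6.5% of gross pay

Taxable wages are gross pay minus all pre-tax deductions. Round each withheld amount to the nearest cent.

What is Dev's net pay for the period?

FSA contribution: $169.84
SIMPLE IRA contribution: $3,000.55 × 0.0516 = $154.83
Pre-tax total = $169.84 + $154.83 = $324.67
Taxable wages = $3,000.55 − $324.67 = $2,675.88
Municipal income tax: $2,675.88 × 0.0245 = $65.56
Social Security tax: $3,000.55 × 0.065 = $195.04
State disability insurance: $3,000.55 × 0.005 = $15.00
Roth 401(k) contribution: $3,000.55 × 0.033 = $99.02
Life insurance premium: $266.81
(Employer's $458.09 toward life insurance premium is not withheld from the employee.)
Total deductions = $169.84 + $154.83 + $65.56 + $195.04 + $15.00 + $99.02 + $266.81 = $966.10
Net pay = $3,000.55 − $966.10 = $2,034.45

$2,034.45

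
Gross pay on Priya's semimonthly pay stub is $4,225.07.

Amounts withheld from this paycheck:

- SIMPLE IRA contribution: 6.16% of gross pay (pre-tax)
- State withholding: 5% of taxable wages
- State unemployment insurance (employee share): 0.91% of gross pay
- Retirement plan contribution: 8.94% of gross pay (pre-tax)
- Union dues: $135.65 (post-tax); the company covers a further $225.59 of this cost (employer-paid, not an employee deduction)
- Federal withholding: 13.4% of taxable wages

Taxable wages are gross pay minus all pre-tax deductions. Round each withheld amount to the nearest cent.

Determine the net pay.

$2,752.97

Retirement plan contribution: $4,225.07 × 0.0894 = $377.72
SIMPLE IRA contribution: $4,225.07 × 0.0616 = $260.26
Pre-tax total = $377.72 + $260.26 = $637.98
Taxable wages = $4,225.07 − $637.98 = $3,587.09
Federal withholding: $3,587.09 × 0.134 = $480.67
State withholding: $3,587.09 × 0.05 = $179.35
State unemployment insurance (employee share): $4,225.07 × 0.0091 = $38.45
Union dues: $135.65
(Employer's $225.59 toward union dues is not withheld from the employee.)
Total deductions = $377.72 + $260.26 + $480.67 + $179.35 + $38.45 + $135.65 = $1,472.10
Net pay = $4,225.07 − $1,472.10 = $2,752.97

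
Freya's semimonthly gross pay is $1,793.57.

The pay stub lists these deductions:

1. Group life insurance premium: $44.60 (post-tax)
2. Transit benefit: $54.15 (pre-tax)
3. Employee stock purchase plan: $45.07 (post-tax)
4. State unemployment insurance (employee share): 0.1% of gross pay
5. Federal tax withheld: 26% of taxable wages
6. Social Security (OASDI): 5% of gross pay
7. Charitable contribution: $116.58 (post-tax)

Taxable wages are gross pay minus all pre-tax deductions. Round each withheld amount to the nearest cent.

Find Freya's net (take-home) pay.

Transit benefit: $54.15
Taxable wages = $1,793.57 − $54.15 = $1,739.42
Federal tax withheld: $1,739.42 × 0.26 = $452.25
Social Security (OASDI): $1,793.57 × 0.05 = $89.68
State unemployment insurance (employee share): $1,793.57 × 0.001 = $1.79
Group life insurance premium: $44.60
Charitable contribution: $116.58
Employee stock purchase plan: $45.07
Total deductions = $54.15 + $452.25 + $89.68 + $1.79 + $44.60 + $116.58 + $45.07 = $804.12
Net pay = $1,793.57 − $804.12 = $989.45

$989.45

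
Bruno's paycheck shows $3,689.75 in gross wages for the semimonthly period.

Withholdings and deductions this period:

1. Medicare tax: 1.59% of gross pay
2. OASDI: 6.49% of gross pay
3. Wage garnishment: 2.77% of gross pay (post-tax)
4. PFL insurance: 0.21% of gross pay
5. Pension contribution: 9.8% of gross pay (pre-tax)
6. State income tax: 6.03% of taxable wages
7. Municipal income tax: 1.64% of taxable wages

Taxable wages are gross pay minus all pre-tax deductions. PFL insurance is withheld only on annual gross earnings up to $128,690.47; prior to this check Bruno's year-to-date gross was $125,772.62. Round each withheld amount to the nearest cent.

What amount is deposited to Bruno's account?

Pension contribution: $3,689.75 × 0.098 = $361.60
Taxable wages = $3,689.75 − $361.60 = $3,328.15
State income tax: $3,328.15 × 0.0603 = $200.69
Municipal income tax: $3,328.15 × 0.0164 = $54.58
OASDI: $3,689.75 × 0.0649 = $239.46
Medicare tax: $3,689.75 × 0.0159 = $58.67
PFL insurance: only $128,690.47 − $125,772.62 = $2,917.85 of this check is subject → $2,917.85 × 0.0021 = $6.13
Wage garnishment: $3,689.75 × 0.0277 = $102.21
Total deductions = $361.60 + $200.69 + $54.58 + $239.46 + $58.67 + $6.13 + $102.21 = $1,023.34
Net pay = $3,689.75 − $1,023.34 = $2,666.41

$2,666.41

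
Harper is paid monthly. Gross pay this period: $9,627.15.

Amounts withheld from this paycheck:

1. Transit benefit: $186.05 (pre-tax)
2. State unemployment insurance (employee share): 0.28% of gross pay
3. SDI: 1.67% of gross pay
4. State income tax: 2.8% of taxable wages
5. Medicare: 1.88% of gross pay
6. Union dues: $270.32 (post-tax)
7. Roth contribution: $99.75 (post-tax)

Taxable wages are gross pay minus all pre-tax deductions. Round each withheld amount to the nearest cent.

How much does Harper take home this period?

Transit benefit: $186.05
Taxable wages = $9,627.15 − $186.05 = $9,441.10
State income tax: $9,441.10 × 0.028 = $264.35
Medicare: $9,627.15 × 0.0188 = $180.99
State unemployment insurance (employee share): $9,627.15 × 0.0028 = $26.96
SDI: $9,627.15 × 0.0167 = $160.77
Union dues: $270.32
Roth contribution: $99.75
Total deductions = $186.05 + $264.35 + $180.99 + $26.96 + $160.77 + $270.32 + $99.75 = $1,189.19
Net pay = $9,627.15 − $1,189.19 = $8,437.96

$8,437.96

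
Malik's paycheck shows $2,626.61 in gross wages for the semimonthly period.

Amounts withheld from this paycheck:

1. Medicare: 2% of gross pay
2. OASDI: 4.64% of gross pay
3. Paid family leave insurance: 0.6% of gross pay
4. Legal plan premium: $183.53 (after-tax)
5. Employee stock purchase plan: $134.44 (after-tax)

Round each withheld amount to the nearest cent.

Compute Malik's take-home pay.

$2,118.48

Medicare: $2,626.61 × 0.02 = $52.53
Paid family leave insurance: $2,626.61 × 0.006 = $15.76
OASDI: $2,626.61 × 0.0464 = $121.87
Legal plan premium: $183.53
Employee stock purchase plan: $134.44
Total deductions = $52.53 + $15.76 + $121.87 + $183.53 + $134.44 = $508.13
Net pay = $2,626.61 − $508.13 = $2,118.48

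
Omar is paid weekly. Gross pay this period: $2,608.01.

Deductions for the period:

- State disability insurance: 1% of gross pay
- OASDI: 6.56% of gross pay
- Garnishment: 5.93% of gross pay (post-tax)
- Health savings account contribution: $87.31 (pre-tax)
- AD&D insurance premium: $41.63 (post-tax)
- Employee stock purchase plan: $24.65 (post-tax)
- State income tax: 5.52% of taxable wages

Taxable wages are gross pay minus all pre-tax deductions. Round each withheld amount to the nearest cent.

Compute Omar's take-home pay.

$1,963.46

Health savings account contribution: $87.31
Taxable wages = $2,608.01 − $87.31 = $2,520.70
State income tax: $2,520.70 × 0.0552 = $139.14
State disability insurance: $2,608.01 × 0.01 = $26.08
OASDI: $2,608.01 × 0.0656 = $171.09
Employee stock purchase plan: $24.65
AD&D insurance premium: $41.63
Garnishment: $2,608.01 × 0.0593 = $154.65
Total deductions = $87.31 + $139.14 + $26.08 + $171.09 + $24.65 + $41.63 + $154.65 = $644.55
Net pay = $2,608.01 − $644.55 = $1,963.46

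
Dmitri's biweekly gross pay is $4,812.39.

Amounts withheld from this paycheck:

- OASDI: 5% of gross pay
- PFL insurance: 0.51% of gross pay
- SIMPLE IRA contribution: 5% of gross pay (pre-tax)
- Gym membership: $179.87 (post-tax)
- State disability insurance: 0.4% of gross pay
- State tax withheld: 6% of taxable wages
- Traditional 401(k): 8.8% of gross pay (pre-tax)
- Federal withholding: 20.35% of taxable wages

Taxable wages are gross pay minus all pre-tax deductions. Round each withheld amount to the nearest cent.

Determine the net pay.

$2,590.93

SIMPLE IRA contribution: $4,812.39 × 0.05 = $240.62
Traditional 401(k): $4,812.39 × 0.088 = $423.49
Pre-tax total = $240.62 + $423.49 = $664.11
Taxable wages = $4,812.39 − $664.11 = $4,148.28
Federal withholding: $4,148.28 × 0.2035 = $844.17
State tax withheld: $4,148.28 × 0.06 = $248.90
OASDI: $4,812.39 × 0.05 = $240.62
PFL insurance: $4,812.39 × 0.0051 = $24.54
State disability insurance: $4,812.39 × 0.004 = $19.25
Gym membership: $179.87
Total deductions = $240.62 + $423.49 + $844.17 + $248.90 + $240.62 + $24.54 + $19.25 + $179.87 = $2,221.46
Net pay = $4,812.39 − $2,221.46 = $2,590.93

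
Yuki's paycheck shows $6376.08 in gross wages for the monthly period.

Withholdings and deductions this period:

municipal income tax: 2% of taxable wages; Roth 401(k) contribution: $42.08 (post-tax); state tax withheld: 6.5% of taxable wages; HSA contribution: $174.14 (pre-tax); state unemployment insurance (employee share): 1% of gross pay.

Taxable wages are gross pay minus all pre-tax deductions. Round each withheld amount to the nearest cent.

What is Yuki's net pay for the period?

$5568.93

HSA contribution: $174.14
Taxable wages = $6376.08 − $174.14 = $6201.94
Municipal income tax: $6201.94 × 0.02 = $124.04
State tax withheld: $6201.94 × 0.065 = $403.13
State unemployment insurance (employee share): $6376.08 × 0.01 = $63.76
Roth 401(k) contribution: $42.08
Total deductions = $174.14 + $124.04 + $403.13 + $63.76 + $42.08 = $807.15
Net pay = $6376.08 − $807.15 = $5568.93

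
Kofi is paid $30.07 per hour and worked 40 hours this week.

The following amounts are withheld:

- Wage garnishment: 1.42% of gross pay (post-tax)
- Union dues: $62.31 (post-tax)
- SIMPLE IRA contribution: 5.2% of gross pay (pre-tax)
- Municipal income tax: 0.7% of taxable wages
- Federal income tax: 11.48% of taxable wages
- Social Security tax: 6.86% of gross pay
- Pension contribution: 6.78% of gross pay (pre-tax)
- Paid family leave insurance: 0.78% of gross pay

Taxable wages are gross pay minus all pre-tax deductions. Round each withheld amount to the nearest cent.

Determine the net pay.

$758.47

Gross pay: 40 × $30.07 = $1,202.80
SIMPLE IRA contribution: $1,202.80 × 0.052 = $62.55
Pension contribution: $1,202.80 × 0.0678 = $81.55
Pre-tax total = $62.55 + $81.55 = $144.10
Taxable wages = $1,202.80 − $144.10 = $1,058.70
Municipal income tax: $1,058.70 × 0.007 = $7.41
Federal income tax: $1,058.70 × 0.1148 = $121.54
Social Security tax: $1,202.80 × 0.0686 = $82.51
Paid family leave insurance: $1,202.80 × 0.0078 = $9.38
Union dues: $62.31
Wage garnishment: $1,202.80 × 0.0142 = $17.08
Total deductions = $62.55 + $81.55 + $7.41 + $121.54 + $82.51 + $9.38 + $62.31 + $17.08 = $444.33
Net pay = $1,202.80 − $444.33 = $758.47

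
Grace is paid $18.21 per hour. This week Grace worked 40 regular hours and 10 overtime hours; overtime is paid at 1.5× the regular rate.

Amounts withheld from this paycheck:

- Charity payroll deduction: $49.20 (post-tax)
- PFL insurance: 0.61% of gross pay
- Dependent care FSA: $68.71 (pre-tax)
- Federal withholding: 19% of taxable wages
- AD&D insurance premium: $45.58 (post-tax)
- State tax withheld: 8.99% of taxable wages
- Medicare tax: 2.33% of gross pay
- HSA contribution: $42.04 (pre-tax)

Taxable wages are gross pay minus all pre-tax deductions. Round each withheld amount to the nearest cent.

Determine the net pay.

$517.24

Regular pay: 40 × $18.21 = $728.40
Overtime pay: 10 × $18.21 × 1.5 = $273.15
Gross pay = $728.40 + $273.15 = $1,001.55
Dependent care FSA: $68.71
HSA contribution: $42.04
Pre-tax total = $68.71 + $42.04 = $110.75
Taxable wages = $1,001.55 − $110.75 = $890.80
Federal withholding: $890.80 × 0.19 = $169.25
State tax withheld: $890.80 × 0.0899 = $80.08
Medicare tax: $1,001.55 × 0.0233 = $23.34
PFL insurance: $1,001.55 × 0.0061 = $6.11
AD&D insurance premium: $45.58
Charity payroll deduction: $49.20
Total deductions = $68.71 + $42.04 + $169.25 + $80.08 + $23.34 + $6.11 + $45.58 + $49.20 = $484.31
Net pay = $1,001.55 − $484.31 = $517.24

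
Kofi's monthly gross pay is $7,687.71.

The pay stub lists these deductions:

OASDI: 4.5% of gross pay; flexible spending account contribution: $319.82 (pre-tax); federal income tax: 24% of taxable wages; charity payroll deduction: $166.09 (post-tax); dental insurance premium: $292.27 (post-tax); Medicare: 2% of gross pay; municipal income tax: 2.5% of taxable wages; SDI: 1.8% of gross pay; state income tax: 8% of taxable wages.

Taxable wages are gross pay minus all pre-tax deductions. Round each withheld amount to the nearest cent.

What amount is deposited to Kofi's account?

$3,729.53

Flexible spending account contribution: $319.82
Taxable wages = $7,687.71 − $319.82 = $7,367.89
State income tax: $7,367.89 × 0.08 = $589.43
Municipal income tax: $7,367.89 × 0.025 = $184.20
Federal income tax: $7,367.89 × 0.24 = $1,768.29
Medicare: $7,687.71 × 0.02 = $153.75
OASDI: $7,687.71 × 0.045 = $345.95
SDI: $7,687.71 × 0.018 = $138.38
Dental insurance premium: $292.27
Charity payroll deduction: $166.09
Total deductions = $319.82 + $589.43 + $184.20 + $1,768.29 + $153.75 + $345.95 + $138.38 + $292.27 + $166.09 = $3,958.18
Net pay = $7,687.71 − $3,958.18 = $3,729.53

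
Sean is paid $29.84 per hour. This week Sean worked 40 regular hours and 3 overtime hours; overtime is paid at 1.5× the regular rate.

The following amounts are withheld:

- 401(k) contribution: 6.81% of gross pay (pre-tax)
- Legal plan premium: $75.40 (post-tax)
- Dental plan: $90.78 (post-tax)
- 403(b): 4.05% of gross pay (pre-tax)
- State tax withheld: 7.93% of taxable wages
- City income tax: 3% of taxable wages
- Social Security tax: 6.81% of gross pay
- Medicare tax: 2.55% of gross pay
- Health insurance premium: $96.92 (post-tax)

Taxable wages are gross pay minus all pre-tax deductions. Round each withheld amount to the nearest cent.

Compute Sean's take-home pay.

Regular pay: 40 × $29.84 = $1,193.60
Overtime pay: 3 × $29.84 × 1.5 = $134.28
Gross pay = $1,193.60 + $134.28 = $1,327.88
403(b): $1,327.88 × 0.0405 = $53.78
401(k) contribution: $1,327.88 × 0.0681 = $90.43
Pre-tax total = $53.78 + $90.43 = $144.21
Taxable wages = $1,327.88 − $144.21 = $1,183.67
City income tax: $1,183.67 × 0.03 = $35.51
State tax withheld: $1,183.67 × 0.0793 = $93.87
Social Security tax: $1,327.88 × 0.0681 = $90.43
Medicare tax: $1,327.88 × 0.0255 = $33.86
Dental plan: $90.78
Health insurance premium: $96.92
Legal plan premium: $75.40
Total deductions = $53.78 + $90.43 + $35.51 + $93.87 + $90.43 + $33.86 + $90.78 + $96.92 + $75.40 = $660.98
Net pay = $1,327.88 − $660.98 = $666.90

$666.90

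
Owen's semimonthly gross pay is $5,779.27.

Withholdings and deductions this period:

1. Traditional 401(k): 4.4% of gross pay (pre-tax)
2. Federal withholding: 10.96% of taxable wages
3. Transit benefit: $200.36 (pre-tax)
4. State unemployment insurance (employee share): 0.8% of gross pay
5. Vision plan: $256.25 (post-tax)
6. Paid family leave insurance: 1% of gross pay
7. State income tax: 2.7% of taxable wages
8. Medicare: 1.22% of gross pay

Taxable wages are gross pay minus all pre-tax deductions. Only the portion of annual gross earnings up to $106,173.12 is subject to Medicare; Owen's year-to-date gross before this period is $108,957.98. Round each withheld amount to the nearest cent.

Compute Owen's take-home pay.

Traditional 401(k): $5,779.27 × 0.044 = $254.29
Transit benefit: $200.36
Pre-tax total = $254.29 + $200.36 = $454.65
Taxable wages = $5,779.27 − $454.65 = $5,324.62
State income tax: $5,324.62 × 0.027 = $143.76
Federal withholding: $5,324.62 × 0.1096 = $583.58
Medicare: annual cap $106,173.12 already reached (YTD $108,957.98), so $0.00
State unemployment insurance (employee share): $5,779.27 × 0.008 = $46.23
Paid family leave insurance: $5,779.27 × 0.01 = $57.79
Vision plan: $256.25
Total deductions = $254.29 + $200.36 + $143.76 + $583.58 + $0.00 + $46.23 + $57.79 + $256.25 = $1,542.26
Net pay = $5,779.27 − $1,542.26 = $4,237.01

$4,237.01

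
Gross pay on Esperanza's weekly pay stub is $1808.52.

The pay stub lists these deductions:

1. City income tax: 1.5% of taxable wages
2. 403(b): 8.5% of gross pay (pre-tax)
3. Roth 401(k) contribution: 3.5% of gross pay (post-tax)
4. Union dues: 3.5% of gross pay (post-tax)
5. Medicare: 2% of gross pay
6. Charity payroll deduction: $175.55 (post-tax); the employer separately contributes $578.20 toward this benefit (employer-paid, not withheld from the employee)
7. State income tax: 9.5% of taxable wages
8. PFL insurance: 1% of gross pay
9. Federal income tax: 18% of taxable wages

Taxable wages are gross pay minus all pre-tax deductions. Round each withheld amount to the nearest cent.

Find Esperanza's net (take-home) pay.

$818.50

403(b): $1808.52 × 0.085 = $153.72
Taxable wages = $1808.52 − $153.72 = $1654.80
City income tax: $1654.80 × 0.015 = $24.82
Federal income tax: $1654.80 × 0.18 = $297.86
State income tax: $1654.80 × 0.095 = $157.21
Medicare: $1808.52 × 0.02 = $36.17
PFL insurance: $1808.52 × 0.01 = $18.09
Charity payroll deduction: $175.55
Union dues: $1808.52 × 0.035 = $63.30
Roth 401(k) contribution: $1808.52 × 0.035 = $63.30
(Employer's $578.20 toward charity payroll deduction is not withheld from the employee.)
Total deductions = $153.72 + $24.82 + $297.86 + $157.21 + $36.17 + $18.09 + $175.55 + $63.30 + $63.30 = $990.02
Net pay = $1808.52 − $990.02 = $818.50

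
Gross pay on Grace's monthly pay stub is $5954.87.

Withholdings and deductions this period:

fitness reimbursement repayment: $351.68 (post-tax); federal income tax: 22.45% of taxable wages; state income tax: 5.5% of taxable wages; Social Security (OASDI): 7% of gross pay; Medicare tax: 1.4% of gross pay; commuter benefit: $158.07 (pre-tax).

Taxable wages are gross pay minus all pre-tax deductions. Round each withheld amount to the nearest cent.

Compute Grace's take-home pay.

$3324.71

Commuter benefit: $158.07
Taxable wages = $5954.87 − $158.07 = $5796.80
Federal income tax: $5796.80 × 0.2245 = $1301.38
State income tax: $5796.80 × 0.055 = $318.82
Social Security (OASDI): $5954.87 × 0.07 = $416.84
Medicare tax: $5954.87 × 0.014 = $83.37
Fitness reimbursement repayment: $351.68
Total deductions = $158.07 + $1301.38 + $318.82 + $416.84 + $83.37 + $351.68 = $2630.16
Net pay = $5954.87 − $2630.16 = $3324.71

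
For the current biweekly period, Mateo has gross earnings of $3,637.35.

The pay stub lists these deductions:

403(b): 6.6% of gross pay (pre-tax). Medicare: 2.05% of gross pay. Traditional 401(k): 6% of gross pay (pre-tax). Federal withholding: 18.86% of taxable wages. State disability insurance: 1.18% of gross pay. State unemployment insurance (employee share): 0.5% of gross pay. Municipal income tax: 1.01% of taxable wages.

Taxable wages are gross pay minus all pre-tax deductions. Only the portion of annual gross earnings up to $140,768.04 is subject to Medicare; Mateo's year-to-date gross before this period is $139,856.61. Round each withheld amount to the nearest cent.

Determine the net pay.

403(b): $3,637.35 × 0.066 = $240.07
Traditional 401(k): $3,637.35 × 0.06 = $218.24
Pre-tax total = $240.07 + $218.24 = $458.31
Taxable wages = $3,637.35 − $458.31 = $3,179.04
Municipal income tax: $3,179.04 × 0.0101 = $32.11
Federal withholding: $3,179.04 × 0.1886 = $599.57
Medicare: only $140,768.04 − $139,856.61 = $911.43 of this check is subject → $911.43 × 0.0205 = $18.68
State disability insurance: $3,637.35 × 0.0118 = $42.92
State unemployment insurance (employee share): $3,637.35 × 0.005 = $18.19
Total deductions = $240.07 + $218.24 + $32.11 + $599.57 + $18.68 + $42.92 + $18.19 = $1,169.78
Net pay = $3,637.35 − $1,169.78 = $2,467.57

$2,467.57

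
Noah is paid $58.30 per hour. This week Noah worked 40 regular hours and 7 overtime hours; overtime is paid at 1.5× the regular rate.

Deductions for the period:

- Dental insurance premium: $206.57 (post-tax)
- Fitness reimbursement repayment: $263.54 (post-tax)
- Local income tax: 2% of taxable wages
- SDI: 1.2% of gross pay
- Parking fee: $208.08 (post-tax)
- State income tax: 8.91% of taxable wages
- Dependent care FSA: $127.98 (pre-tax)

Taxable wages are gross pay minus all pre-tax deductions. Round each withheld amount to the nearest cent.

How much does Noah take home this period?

$1,795.41

Regular pay: 40 × $58.30 = $2,332.00
Overtime pay: 7 × $58.30 × 1.5 = $612.15
Gross pay = $2,332.00 + $612.15 = $2,944.15
Dependent care FSA: $127.98
Taxable wages = $2,944.15 − $127.98 = $2,816.17
State income tax: $2,816.17 × 0.0891 = $250.92
Local income tax: $2,816.17 × 0.02 = $56.32
SDI: $2,944.15 × 0.012 = $35.33
Fitness reimbursement repayment: $263.54
Dental insurance premium: $206.57
Parking fee: $208.08
Total deductions = $127.98 + $250.92 + $56.32 + $35.33 + $263.54 + $206.57 + $208.08 = $1,148.74
Net pay = $2,944.15 − $1,148.74 = $1,795.41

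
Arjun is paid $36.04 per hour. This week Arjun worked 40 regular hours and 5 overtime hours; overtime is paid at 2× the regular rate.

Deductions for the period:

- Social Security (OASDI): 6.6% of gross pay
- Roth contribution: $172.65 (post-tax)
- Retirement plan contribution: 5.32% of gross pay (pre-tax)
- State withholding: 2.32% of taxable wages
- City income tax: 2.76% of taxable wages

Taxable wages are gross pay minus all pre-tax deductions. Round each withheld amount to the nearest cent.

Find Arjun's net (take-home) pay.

Regular pay: 40 × $36.04 = $1,441.60
Overtime pay: 5 × $36.04 × 2 = $360.40
Gross pay = $1,441.60 + $360.40 = $1,802.00
Retirement plan contribution: $1,802.00 × 0.0532 = $95.87
Taxable wages = $1,802.00 − $95.87 = $1,706.13
City income tax: $1,706.13 × 0.0276 = $47.09
State withholding: $1,706.13 × 0.0232 = $39.58
Social Security (OASDI): $1,802.00 × 0.066 = $118.93
Roth contribution: $172.65
Total deductions = $95.87 + $47.09 + $39.58 + $118.93 + $172.65 = $474.12
Net pay = $1,802.00 − $474.12 = $1,327.88

$1,327.88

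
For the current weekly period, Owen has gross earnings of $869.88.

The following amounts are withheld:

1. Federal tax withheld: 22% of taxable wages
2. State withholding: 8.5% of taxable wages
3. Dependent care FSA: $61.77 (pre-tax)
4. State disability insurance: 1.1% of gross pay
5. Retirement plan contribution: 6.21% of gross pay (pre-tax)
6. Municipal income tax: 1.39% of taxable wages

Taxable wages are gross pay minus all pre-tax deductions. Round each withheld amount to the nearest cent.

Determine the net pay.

$504.04

Dependent care FSA: $61.77
Retirement plan contribution: $869.88 × 0.0621 = $54.02
Pre-tax total = $61.77 + $54.02 = $115.79
Taxable wages = $869.88 − $115.79 = $754.09
Municipal income tax: $754.09 × 0.0139 = $10.48
Federal tax withheld: $754.09 × 0.22 = $165.90
State withholding: $754.09 × 0.085 = $64.10
State disability insurance: $869.88 × 0.011 = $9.57
Total deductions = $61.77 + $54.02 + $10.48 + $165.90 + $64.10 + $9.57 = $365.84
Net pay = $869.88 − $365.84 = $504.04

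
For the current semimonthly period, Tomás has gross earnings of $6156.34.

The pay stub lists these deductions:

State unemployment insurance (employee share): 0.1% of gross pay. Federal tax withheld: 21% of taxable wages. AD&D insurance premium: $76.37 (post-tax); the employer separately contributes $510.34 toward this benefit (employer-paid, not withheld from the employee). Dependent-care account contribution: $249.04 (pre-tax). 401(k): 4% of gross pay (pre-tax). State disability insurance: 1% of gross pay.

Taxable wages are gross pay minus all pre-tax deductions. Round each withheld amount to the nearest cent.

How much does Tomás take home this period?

$4328.14

401(k): $6156.34 × 0.04 = $246.25
Dependent-care account contribution: $249.04
Pre-tax total = $246.25 + $249.04 = $495.29
Taxable wages = $6156.34 − $495.29 = $5661.05
Federal tax withheld: $5661.05 × 0.21 = $1188.82
State unemployment insurance (employee share): $6156.34 × 0.001 = $6.16
State disability insurance: $6156.34 × 0.01 = $61.56
AD&D insurance premium: $76.37
(Employer's $510.34 toward AD&D insurance premium is not withheld from the employee.)
Total deductions = $246.25 + $249.04 + $1188.82 + $6.16 + $61.56 + $76.37 = $1828.20
Net pay = $6156.34 − $1828.20 = $4328.14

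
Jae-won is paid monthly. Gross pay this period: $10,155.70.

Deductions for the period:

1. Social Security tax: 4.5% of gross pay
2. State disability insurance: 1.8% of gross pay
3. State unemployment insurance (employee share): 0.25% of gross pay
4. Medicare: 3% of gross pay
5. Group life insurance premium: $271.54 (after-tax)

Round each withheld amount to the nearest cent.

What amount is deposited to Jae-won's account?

$8,914.29

State disability insurance: $10,155.70 × 0.018 = $182.80
State unemployment insurance (employee share): $10,155.70 × 0.0025 = $25.39
Medicare: $10,155.70 × 0.03 = $304.67
Social Security tax: $10,155.70 × 0.045 = $457.01
Group life insurance premium: $271.54
Total deductions = $182.80 + $25.39 + $304.67 + $457.01 + $271.54 = $1,241.41
Net pay = $10,155.70 − $1,241.41 = $8,914.29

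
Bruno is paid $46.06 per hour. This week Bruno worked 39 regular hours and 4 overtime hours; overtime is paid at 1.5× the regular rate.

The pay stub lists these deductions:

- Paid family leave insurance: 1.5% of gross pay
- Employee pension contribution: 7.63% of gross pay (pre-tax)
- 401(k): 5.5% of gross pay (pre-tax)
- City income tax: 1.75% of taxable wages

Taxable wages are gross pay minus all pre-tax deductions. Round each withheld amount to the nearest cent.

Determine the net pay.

Regular pay: 39 × $46.06 = $1,796.34
Overtime pay: 4 × $46.06 × 1.5 = $276.36
Gross pay = $1,796.34 + $276.36 = $2,072.70
401(k): $2,072.70 × 0.055 = $114.00
Employee pension contribution: $2,072.70 × 0.0763 = $158.15
Pre-tax total = $114.00 + $158.15 = $272.15
Taxable wages = $2,072.70 − $272.15 = $1,800.55
City income tax: $1,800.55 × 0.0175 = $31.51
Paid family leave insurance: $2,072.70 × 0.015 = $31.09
Total deductions = $114.00 + $158.15 + $31.51 + $31.09 = $334.75
Net pay = $2,072.70 − $334.75 = $1,737.95

$1,737.95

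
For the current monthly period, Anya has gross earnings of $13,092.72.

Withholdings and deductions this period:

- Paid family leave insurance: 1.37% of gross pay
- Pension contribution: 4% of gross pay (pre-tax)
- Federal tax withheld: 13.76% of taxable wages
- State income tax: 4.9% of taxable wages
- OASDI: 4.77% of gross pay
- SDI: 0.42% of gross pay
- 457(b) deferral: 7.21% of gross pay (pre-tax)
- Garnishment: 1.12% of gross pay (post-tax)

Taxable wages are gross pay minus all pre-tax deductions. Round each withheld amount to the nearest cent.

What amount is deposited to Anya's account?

$8,450.27

Pension contribution: $13,092.72 × 0.04 = $523.71
457(b) deferral: $13,092.72 × 0.0721 = $943.99
Pre-tax total = $523.71 + $943.99 = $1,467.70
Taxable wages = $13,092.72 − $1,467.70 = $11,625.02
Federal tax withheld: $11,625.02 × 0.1376 = $1,599.60
State income tax: $11,625.02 × 0.049 = $569.63
Paid family leave insurance: $13,092.72 × 0.0137 = $179.37
SDI: $13,092.72 × 0.0042 = $54.99
OASDI: $13,092.72 × 0.0477 = $624.52
Garnishment: $13,092.72 × 0.0112 = $146.64
Total deductions = $523.71 + $943.99 + $1,599.60 + $569.63 + $179.37 + $54.99 + $624.52 + $146.64 = $4,642.45
Net pay = $13,092.72 − $4,642.45 = $8,450.27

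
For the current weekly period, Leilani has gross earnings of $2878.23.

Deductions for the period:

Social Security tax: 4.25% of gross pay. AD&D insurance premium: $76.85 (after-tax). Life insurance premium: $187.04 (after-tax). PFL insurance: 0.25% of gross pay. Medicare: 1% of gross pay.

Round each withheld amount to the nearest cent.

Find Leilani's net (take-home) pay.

$2456.04

PFL insurance: $2878.23 × 0.0025 = $7.20
Medicare: $2878.23 × 0.01 = $28.78
Social Security tax: $2878.23 × 0.0425 = $122.32
AD&D insurance premium: $76.85
Life insurance premium: $187.04
Total deductions = $7.20 + $28.78 + $122.32 + $76.85 + $187.04 = $422.19
Net pay = $2878.23 − $422.19 = $2456.04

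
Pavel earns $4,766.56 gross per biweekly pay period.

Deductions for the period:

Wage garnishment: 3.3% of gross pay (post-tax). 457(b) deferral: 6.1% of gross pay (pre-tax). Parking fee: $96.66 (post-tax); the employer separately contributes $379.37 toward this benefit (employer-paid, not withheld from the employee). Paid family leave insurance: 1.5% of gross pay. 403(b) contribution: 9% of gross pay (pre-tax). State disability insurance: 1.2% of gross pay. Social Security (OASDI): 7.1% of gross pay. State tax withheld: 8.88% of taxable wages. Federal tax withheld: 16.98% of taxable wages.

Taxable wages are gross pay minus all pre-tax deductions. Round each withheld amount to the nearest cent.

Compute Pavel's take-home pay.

403(b) contribution: $4,766.56 × 0.09 = $428.99
457(b) deferral: $4,766.56 × 0.061 = $290.76
Pre-tax total = $428.99 + $290.76 = $719.75
Taxable wages = $4,766.56 − $719.75 = $4,046.81
Federal tax withheld: $4,046.81 × 0.1698 = $687.15
State tax withheld: $4,046.81 × 0.0888 = $359.36
State disability insurance: $4,766.56 × 0.012 = $57.20
Social Security (OASDI): $4,766.56 × 0.071 = $338.43
Paid family leave insurance: $4,766.56 × 0.015 = $71.50
Wage garnishment: $4,766.56 × 0.033 = $157.30
Parking fee: $96.66
(Employer's $379.37 toward parking fee is not withheld from the employee.)
Total deductions = $428.99 + $290.76 + $687.15 + $359.36 + $57.20 + $338.43 + $71.50 + $157.30 + $96.66 = $2,487.35
Net pay = $4,766.56 − $2,487.35 = $2,279.21

$2,279.21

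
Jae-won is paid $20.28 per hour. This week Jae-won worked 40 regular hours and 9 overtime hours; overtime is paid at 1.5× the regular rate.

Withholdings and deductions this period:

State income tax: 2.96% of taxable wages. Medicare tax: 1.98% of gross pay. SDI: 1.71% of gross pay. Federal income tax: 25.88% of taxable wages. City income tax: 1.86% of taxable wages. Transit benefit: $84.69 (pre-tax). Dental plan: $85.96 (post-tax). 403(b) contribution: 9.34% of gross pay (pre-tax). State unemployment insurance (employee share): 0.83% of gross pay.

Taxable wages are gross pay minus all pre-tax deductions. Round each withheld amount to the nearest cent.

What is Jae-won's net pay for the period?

$487.97

Regular pay: 40 × $20.28 = $811.20
Overtime pay: 9 × $20.28 × 1.5 = $273.78
Gross pay = $811.20 + $273.78 = $1,084.98
Transit benefit: $84.69
403(b) contribution: $1,084.98 × 0.0934 = $101.34
Pre-tax total = $84.69 + $101.34 = $186.03
Taxable wages = $1,084.98 − $186.03 = $898.95
Federal income tax: $898.95 × 0.2588 = $232.65
City income tax: $898.95 × 0.0186 = $16.72
State income tax: $898.95 × 0.0296 = $26.61
Medicare tax: $1,084.98 × 0.0198 = $21.48
State unemployment insurance (employee share): $1,084.98 × 0.0083 = $9.01
SDI: $1,084.98 × 0.0171 = $18.55
Dental plan: $85.96
Total deductions = $84.69 + $101.34 + $232.65 + $16.72 + $26.61 + $21.48 + $9.01 + $18.55 + $85.96 = $597.01
Net pay = $1,084.98 − $597.01 = $487.97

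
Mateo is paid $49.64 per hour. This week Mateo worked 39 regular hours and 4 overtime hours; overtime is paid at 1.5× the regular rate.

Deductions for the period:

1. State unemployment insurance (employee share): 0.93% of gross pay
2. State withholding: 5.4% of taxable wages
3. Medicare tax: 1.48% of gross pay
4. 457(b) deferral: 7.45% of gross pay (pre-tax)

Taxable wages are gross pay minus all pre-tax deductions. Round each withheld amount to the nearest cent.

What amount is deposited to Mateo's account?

$1901.91

Regular pay: 39 × $49.64 = $1935.96
Overtime pay: 4 × $49.64 × 1.5 = $297.84
Gross pay = $1935.96 + $297.84 = $2233.80
457(b) deferral: $2233.80 × 0.0745 = $166.42
Taxable wages = $2233.80 − $166.42 = $2067.38
State withholding: $2067.38 × 0.054 = $111.64
State unemployment insurance (employee share): $2233.80 × 0.0093 = $20.77
Medicare tax: $2233.80 × 0.0148 = $33.06
Total deductions = $166.42 + $111.64 + $20.77 + $33.06 = $331.89
Net pay = $2233.80 − $331.89 = $1901.91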